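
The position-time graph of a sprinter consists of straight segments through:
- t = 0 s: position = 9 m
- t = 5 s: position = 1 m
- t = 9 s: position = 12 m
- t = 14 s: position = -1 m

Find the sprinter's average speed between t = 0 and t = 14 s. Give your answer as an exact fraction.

16/7 m/s

Average speed = (total path length)/(elapsed time); on a piecewise-linear x-t graph the path length is Σ|Δx|.
0–5 s: |Δx| = |1 − 9| = 8 m
5–9 s: |Δx| = |12 − 1| = 11 m
9–14 s: |Δx| = |-1 − 12| = 13 m
Total path = 32 m; average speed = 32/14 = 16/7 m/s.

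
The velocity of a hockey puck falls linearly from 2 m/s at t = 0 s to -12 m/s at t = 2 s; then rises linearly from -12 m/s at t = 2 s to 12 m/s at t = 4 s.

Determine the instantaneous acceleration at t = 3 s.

12 m/s²

Acceleration is the slope of the v-t graph on 2–4 s: (12 − -12)/(4 − 2) = 12 m/s².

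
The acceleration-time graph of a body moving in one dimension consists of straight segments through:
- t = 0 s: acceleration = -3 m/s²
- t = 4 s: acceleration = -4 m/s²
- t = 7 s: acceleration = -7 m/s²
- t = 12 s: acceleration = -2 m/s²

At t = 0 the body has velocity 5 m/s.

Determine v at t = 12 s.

Δv equals the area under the a-t graph; then v = v₀ + Δv.
0–4 s: ½(-3 + -4)(4) = -14 m/s
4–7 s: ½(-4 + -7)(3) = -16.5 m/s
7–12 s: ½(-7 + -2)(5) = -22.5 m/s
Δv = -53 m/s, so v(12) = 5 + (-53) = -48 m/s.

-48 m/s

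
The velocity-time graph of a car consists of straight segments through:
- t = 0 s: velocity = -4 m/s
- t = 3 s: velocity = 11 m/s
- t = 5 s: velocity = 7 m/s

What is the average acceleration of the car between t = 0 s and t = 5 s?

Average acceleration = Δv/Δt = (7 − -4)/(5 − 0) = 2.2 m/s².

2.2 m/s²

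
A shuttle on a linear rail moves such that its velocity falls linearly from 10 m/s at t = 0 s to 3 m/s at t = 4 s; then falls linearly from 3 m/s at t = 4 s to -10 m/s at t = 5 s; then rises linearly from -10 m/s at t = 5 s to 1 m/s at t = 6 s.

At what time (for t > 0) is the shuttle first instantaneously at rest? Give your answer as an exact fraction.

t = 55/13 s

v changes sign on 4–5 s (from 3 to -10); the graph is linear there, so v = 0 at t = 4 + (-3)·(5 − 4)/(-10 − 3) = 55/13 s.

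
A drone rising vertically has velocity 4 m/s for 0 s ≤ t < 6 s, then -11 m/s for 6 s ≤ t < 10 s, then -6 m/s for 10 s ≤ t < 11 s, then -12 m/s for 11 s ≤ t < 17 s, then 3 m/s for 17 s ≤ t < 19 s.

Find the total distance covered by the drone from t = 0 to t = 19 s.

152 m

Distance (not displacement) is the total path length: add the absolute areas under v-t.
0–6 s: |4| × 6 = 24 m
6–10 s: |-11| × 4 = 44 m
10–11 s: |-6| × 1 = 6 m
11–17 s: |-12| × 6 = 72 m
17–19 s: |3| × 2 = 6 m
Total distance = 152 m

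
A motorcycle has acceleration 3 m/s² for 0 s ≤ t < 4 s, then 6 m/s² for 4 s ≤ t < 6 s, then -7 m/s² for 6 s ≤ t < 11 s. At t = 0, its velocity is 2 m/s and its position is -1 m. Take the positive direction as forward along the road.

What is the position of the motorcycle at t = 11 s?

On each constant-a segment, Δv = aΔt and Δx = v₀Δt + ½aΔt²; chain segment to segment.
0–4 s: v starts 2 m/s; Δx = 2·4 + ½·3·4² = 32 m; v ends 14 m/s.
4–6 s: v starts 14 m/s; Δx = 14·2 + ½·6·2² = 40 m; v ends 26 m/s.
6–11 s: v starts 26 m/s; Δx = 26·5 + ½·-7·5² = 42.5 m; v ends -9 m/s.
x(11) = -1 + Σ Δx = 113.5 m.

113.5 m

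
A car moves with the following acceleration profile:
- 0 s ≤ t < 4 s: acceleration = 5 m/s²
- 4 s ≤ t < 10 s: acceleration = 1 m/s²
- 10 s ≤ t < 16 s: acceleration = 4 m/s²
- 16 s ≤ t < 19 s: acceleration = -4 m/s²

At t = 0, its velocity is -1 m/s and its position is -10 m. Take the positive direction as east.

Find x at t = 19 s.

509 m

On each constant-a segment, Δv = aΔt and Δx = v₀Δt + ½aΔt²; chain segment to segment.
0–4 s: v starts -1 m/s; Δx = -1·4 + ½·5·4² = 36 m; v ends 19 m/s.
4–10 s: v starts 19 m/s; Δx = 19·6 + ½·1·6² = 132 m; v ends 25 m/s.
10–16 s: v starts 25 m/s; Δx = 25·6 + ½·4·6² = 222 m; v ends 49 m/s.
16–19 s: v starts 49 m/s; Δx = 49·3 + ½·-4·3² = 129 m; v ends 37 m/s.
x(19) = -10 + Σ Δx = 509 m.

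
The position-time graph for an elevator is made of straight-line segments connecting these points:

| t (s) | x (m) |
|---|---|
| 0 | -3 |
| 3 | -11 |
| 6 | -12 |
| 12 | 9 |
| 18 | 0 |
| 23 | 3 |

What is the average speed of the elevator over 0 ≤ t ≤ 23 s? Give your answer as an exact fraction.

42/23 m/s

Average speed = (total path length)/(elapsed time); on a piecewise-linear x-t graph the path length is Σ|Δx|.
0–3 s: |Δx| = |-11 − -3| = 8 m
3–6 s: |Δx| = |-12 − -11| = 1 m
6–12 s: |Δx| = |9 − -12| = 21 m
12–18 s: |Δx| = |0 − 9| = 9 m
18–23 s: |Δx| = |3 − 0| = 3 m
Total path = 42 m; average speed = 42/23 = 42/23 m/s.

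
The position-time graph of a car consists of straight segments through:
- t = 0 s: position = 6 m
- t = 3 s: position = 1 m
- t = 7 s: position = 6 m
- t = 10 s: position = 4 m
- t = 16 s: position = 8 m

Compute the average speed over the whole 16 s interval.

1 m/s

Average speed = (total path length)/(elapsed time); on a piecewise-linear x-t graph the path length is Σ|Δx|.
0–3 s: |Δx| = |1 − 6| = 5 m
3–7 s: |Δx| = |6 − 1| = 5 m
7–10 s: |Δx| = |4 − 6| = 2 m
10–16 s: |Δx| = |8 − 4| = 4 m
Total path = 16 m; average speed = 16/16 = 1 m/s.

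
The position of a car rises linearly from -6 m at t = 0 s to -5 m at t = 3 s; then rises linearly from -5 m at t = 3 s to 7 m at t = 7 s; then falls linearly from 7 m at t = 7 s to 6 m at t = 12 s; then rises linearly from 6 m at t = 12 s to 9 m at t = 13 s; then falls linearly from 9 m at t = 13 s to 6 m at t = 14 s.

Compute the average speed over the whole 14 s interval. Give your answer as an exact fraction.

Average speed = (total path length)/(elapsed time); on a piecewise-linear x-t graph the path length is Σ|Δx|.
0–3 s: |Δx| = |-5 − -6| = 1 m
3–7 s: |Δx| = |7 − -5| = 12 m
7–12 s: |Δx| = |6 − 7| = 1 m
12–13 s: |Δx| = |9 − 6| = 3 m
13–14 s: |Δx| = |6 − 9| = 3 m
Total path = 20 m; average speed = 20/14 = 10/7 m/s.

10/7 m/s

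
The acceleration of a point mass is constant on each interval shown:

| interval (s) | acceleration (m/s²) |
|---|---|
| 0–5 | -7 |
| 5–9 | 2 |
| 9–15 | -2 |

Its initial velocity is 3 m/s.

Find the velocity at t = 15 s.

-36 m/s

Δv equals the area under the a-t graph; then v = v₀ + Δv.
0–5 s: -7 × 5 = -35 m/s
5–9 s: 2 × 4 = 8 m/s
9–15 s: -2 × 6 = -12 m/s
Δv = -39 m/s, so v(15) = 3 + (-39) = -36 m/s.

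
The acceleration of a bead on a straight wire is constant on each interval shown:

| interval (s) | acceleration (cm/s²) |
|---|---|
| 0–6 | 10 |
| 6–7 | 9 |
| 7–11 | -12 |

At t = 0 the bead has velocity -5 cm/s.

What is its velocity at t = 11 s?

Δv equals the area under the a-t graph; then v = v₀ + Δv.
0–6 s: 10 × 6 = 60 cm/s
6–7 s: 9 × 1 = 9 cm/s
7–11 s: -12 × 4 = -48 cm/s
Δv = 21 cm/s, so v(11) = -5 + (21) = 16 cm/s.

16 cm/s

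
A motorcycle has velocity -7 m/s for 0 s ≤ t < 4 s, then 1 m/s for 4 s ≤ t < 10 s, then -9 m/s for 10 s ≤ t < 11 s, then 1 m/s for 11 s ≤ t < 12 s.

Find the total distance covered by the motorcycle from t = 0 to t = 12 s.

44 m

Total distance travelled is ∫|v| dt — sum the magnitudes of each area piece.
0–4 s: |-7| × 4 = 28 m
4–10 s: |1| × 6 = 6 m
10–11 s: |-9| × 1 = 9 m
11–12 s: |1| × 1 = 1 m
Total distance = 44 m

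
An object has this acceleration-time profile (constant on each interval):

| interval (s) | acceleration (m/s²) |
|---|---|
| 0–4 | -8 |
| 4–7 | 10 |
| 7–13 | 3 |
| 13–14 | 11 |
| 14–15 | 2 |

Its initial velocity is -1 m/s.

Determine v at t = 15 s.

28 m/s

Δv equals the area under the a-t graph; then v = v₀ + Δv.
0–4 s: -8 × 4 = -32 m/s
4–7 s: 10 × 3 = 30 m/s
7–13 s: 3 × 6 = 18 m/s
13–14 s: 11 × 1 = 11 m/s
14–15 s: 2 × 1 = 2 m/s
Δv = 29 m/s, so v(15) = -1 + (29) = 28 m/s.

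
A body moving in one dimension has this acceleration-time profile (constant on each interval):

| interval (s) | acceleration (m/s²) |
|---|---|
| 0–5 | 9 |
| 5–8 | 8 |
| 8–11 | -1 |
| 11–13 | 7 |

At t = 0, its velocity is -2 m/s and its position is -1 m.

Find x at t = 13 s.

605 m

On each constant-a segment, Δv = aΔt and Δx = v₀Δt + ½aΔt²; chain segment to segment.
0–5 s: v starts -2 m/s; Δx = -2·5 + ½·9·5² = 102.5 m; v ends 43 m/s.
5–8 s: v starts 43 m/s; Δx = 43·3 + ½·8·3² = 165 m; v ends 67 m/s.
8–11 s: v starts 67 m/s; Δx = 67·3 + ½·-1·3² = 196.5 m; v ends 64 m/s.
11–13 s: v starts 64 m/s; Δx = 64·2 + ½·7·2² = 142 m; v ends 78 m/s.
x(13) = -1 + Σ Δx = 605 m.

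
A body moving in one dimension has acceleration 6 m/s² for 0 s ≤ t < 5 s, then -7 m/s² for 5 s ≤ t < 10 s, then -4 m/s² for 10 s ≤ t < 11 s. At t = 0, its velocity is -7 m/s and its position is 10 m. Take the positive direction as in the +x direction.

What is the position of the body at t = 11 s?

63.5 m

On each constant-a segment, Δv = aΔt and Δx = v₀Δt + ½aΔt²; chain segment to segment.
0–5 s: v starts -7 m/s; Δx = -7·5 + ½·6·5² = 40 m; v ends 23 m/s.
5–10 s: v starts 23 m/s; Δx = 23·5 + ½·-7·5² = 27.5 m; v ends -12 m/s.
10–11 s: v starts -12 m/s; Δx = -12·1 + ½·-4·1² = -14 m; v ends -16 m/s.
x(11) = 10 + Σ Δx = 63.5 m.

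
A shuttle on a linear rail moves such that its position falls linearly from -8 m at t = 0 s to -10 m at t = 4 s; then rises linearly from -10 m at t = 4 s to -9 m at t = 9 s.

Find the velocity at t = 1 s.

Velocity is the slope of the x-t graph on 0–4 s: (-10 − -8)/(4 − 0) = -0.5 m/s.

-0.5 m/s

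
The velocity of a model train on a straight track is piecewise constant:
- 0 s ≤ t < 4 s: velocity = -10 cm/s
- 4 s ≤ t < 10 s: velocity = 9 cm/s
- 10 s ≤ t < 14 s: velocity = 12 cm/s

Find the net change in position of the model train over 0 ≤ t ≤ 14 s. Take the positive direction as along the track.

62 cm

Displacement is the signed area under the v-t curve.
0–4 s: -10 × 4 = -40 cm
4–10 s: 9 × 6 = 54 cm
10–14 s: 12 × 4 = 48 cm
Net displacement = 62 cm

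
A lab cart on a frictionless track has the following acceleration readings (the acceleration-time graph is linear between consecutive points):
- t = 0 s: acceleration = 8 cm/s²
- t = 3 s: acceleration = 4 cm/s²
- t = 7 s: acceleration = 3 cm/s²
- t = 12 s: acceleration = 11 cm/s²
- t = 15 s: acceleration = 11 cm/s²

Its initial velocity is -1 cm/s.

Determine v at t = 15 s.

Δv equals the area under the a-t graph; then v = v₀ + Δv.
0–3 s: ½(8 + 4)(3) = 18 cm/s
3–7 s: ½(4 + 3)(4) = 14 cm/s
7–12 s: ½(3 + 11)(5) = 35 cm/s
12–15 s: 11 × 3 = 33 cm/s
Δv = 100 cm/s, so v(15) = -1 + (100) = 99 cm/s.

99 cm/s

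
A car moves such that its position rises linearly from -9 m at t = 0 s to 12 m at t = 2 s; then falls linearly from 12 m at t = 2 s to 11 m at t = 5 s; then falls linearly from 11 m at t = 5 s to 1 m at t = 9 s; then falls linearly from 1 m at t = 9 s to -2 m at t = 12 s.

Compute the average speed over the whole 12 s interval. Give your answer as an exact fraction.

35/12 m/s

Average speed = (total path length)/(elapsed time); on a piecewise-linear x-t graph the path length is Σ|Δx|.
0–2 s: |Δx| = |12 − -9| = 21 m
2–5 s: |Δx| = |11 − 12| = 1 m
5–9 s: |Δx| = |1 − 11| = 10 m
9–12 s: |Δx| = |-2 − 1| = 3 m
Total path = 35 m; average speed = 35/12 = 35/12 m/s.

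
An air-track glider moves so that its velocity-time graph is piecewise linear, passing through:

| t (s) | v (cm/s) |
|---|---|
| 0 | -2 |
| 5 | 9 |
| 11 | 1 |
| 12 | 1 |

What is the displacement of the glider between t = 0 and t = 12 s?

48.5 cm

Displacement is the signed area under the v-t curve.
0–5 s: ½(-2 + 9)(5) = 17.5 cm
5–11 s: ½(9 + 1)(6) = 30 cm
11–12 s: 1 × 1 = 1 cm
Net displacement = 48.5 cm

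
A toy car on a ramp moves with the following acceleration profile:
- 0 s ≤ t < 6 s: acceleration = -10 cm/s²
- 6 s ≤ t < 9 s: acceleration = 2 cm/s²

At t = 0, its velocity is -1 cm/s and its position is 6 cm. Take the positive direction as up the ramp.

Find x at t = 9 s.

-354 cm

On each constant-a segment, Δv = aΔt and Δx = v₀Δt + ½aΔt²; chain segment to segment.
0–6 s: v starts -1 cm/s; Δx = -1·6 + ½·-10·6² = -186 cm; v ends -61 cm/s.
6–9 s: v starts -61 cm/s; Δx = -61·3 + ½·2·3² = -174 cm; v ends -55 cm/s.
x(9) = 6 + Σ Δx = -354 cm.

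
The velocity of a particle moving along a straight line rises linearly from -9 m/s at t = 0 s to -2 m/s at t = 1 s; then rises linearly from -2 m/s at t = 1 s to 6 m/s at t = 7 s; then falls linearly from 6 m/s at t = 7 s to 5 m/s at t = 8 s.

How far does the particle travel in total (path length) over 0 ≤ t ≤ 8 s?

26 m

Distance (not displacement) is the total path length: add the absolute areas under v-t.
0–1 s: |½(-9 + -2)(1)| = 5.5 m
1–7 s: v = 0 at t = 2.5 s; triangle areas 1.5 + 13.5 = 15 m
7–8 s: |½(6 + 5)(1)| = 5.5 m
Total distance = 26 m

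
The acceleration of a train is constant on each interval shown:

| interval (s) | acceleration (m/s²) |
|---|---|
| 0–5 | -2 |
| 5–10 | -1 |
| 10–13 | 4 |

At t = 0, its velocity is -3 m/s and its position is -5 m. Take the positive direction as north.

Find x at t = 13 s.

-158.5 m

On each constant-a segment, Δv = aΔt and Δx = v₀Δt + ½aΔt²; chain segment to segment.
0–5 s: v starts -3 m/s; Δx = -3·5 + ½·-2·5² = -40 m; v ends -13 m/s.
5–10 s: v starts -13 m/s; Δx = -13·5 + ½·-1·5² = -77.5 m; v ends -18 m/s.
10–13 s: v starts -18 m/s; Δx = -18·3 + ½·4·3² = -36 m; v ends -6 m/s.
x(13) = -5 + Σ Δx = -158.5 m.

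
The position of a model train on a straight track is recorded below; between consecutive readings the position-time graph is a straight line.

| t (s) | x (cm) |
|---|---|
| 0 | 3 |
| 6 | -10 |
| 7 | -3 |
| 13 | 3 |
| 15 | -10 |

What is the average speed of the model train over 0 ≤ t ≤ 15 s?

2.6 cm/s

Average speed = (total path length)/(elapsed time); on a piecewise-linear x-t graph the path length is Σ|Δx|.
0–6 s: |Δx| = |-10 − 3| = 13 cm
6–7 s: |Δx| = |-3 − -10| = 7 cm
7–13 s: |Δx| = |3 − -3| = 6 cm
13–15 s: |Δx| = |-10 − 3| = 13 cm
Total path = 39 cm; average speed = 39/15 = 2.6 cm/s.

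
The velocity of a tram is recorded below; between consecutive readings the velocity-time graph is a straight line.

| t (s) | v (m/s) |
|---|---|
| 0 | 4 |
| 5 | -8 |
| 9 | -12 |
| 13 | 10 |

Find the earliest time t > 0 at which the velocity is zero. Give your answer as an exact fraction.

v changes sign on 0–5 s (from 4 to -8); the graph is linear there, so v = 0 at t = 0 + (-4)·(5 − 0)/(-8 − 4) = 5/3 s.

t = 5/3 s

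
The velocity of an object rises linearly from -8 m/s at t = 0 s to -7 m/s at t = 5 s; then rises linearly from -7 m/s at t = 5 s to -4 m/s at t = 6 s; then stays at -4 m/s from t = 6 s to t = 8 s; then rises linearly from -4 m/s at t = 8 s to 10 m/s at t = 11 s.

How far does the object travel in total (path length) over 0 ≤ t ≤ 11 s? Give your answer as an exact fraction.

444/7 m

Distance (not displacement) is the total path length: add the absolute areas under v-t.
0–5 s: |½(-8 + -7)(5)| = 37.5 m
5–6 s: |½(-7 + -4)(1)| = 5.5 m
6–8 s: |-4| × 2 = 8 m
8–11 s: v = 0 at t = 62/7 s; triangle areas 12/7 + 75/7 = 87/7 m
Total distance = 444/7 m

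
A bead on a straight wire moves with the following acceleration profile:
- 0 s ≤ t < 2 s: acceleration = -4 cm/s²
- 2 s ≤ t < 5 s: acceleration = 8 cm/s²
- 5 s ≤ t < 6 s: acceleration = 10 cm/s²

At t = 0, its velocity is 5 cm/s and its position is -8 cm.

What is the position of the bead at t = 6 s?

On each constant-a segment, Δv = aΔt and Δx = v₀Δt + ½aΔt²; chain segment to segment.
0–2 s: v starts 5 cm/s; Δx = 5·2 + ½·-4·2² = 2 cm; v ends -3 cm/s.
2–5 s: v starts -3 cm/s; Δx = -3·3 + ½·8·3² = 27 cm; v ends 21 cm/s.
5–6 s: v starts 21 cm/s; Δx = 21·1 + ½·10·1² = 26 cm; v ends 31 cm/s.
x(6) = -8 + Σ Δx = 47 cm.

47 cm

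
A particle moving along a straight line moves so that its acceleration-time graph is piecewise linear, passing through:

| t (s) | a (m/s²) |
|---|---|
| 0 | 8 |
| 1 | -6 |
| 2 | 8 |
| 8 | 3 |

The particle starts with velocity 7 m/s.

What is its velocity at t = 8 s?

Δv equals the area under the a-t graph; then v = v₀ + Δv.
0–1 s: ½(8 + -6)(1) = 1 m/s
1–2 s: ½(-6 + 8)(1) = 1 m/s
2–8 s: ½(8 + 3)(6) = 33 m/s
Δv = 35 m/s, so v(8) = 7 + (35) = 42 m/s.

42 m/s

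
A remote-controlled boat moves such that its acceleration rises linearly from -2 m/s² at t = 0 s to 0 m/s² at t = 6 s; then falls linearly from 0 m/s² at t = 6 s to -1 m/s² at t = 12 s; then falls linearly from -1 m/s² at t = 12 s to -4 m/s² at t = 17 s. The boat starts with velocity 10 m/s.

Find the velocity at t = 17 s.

-11.5 m/s

Δv equals the area under the a-t graph; then v = v₀ + Δv.
0–6 s: ½(-2 + 0)(6) = -6 m/s
6–12 s: ½(0 + -1)(6) = -3 m/s
12–17 s: ½(-1 + -4)(5) = -12.5 m/s
Δv = -21.5 m/s, so v(17) = 10 + (-21.5) = -11.5 m/s.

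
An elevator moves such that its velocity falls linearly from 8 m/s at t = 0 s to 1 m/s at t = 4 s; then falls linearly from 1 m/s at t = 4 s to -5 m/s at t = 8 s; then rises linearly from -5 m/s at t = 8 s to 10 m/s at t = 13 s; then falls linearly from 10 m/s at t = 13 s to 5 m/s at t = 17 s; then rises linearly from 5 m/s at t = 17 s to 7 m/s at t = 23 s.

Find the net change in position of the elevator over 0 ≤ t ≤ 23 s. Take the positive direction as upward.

Displacement is the signed area under the v-t curve.
0–4 s: ½(8 + 1)(4) = 18 m
4–8 s: ½(1 + -5)(4) = -8 m
8–13 s: ½(-5 + 10)(5) = 12.5 m
13–17 s: ½(10 + 5)(4) = 30 m
17–23 s: ½(5 + 7)(6) = 36 m
Net displacement = 88.5 m

88.5 m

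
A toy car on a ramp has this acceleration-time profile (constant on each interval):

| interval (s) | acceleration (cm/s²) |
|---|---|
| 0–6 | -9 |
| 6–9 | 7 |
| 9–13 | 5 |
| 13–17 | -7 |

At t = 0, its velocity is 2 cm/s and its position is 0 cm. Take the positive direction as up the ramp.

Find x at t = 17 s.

-458.5 cm

On each constant-a segment, Δv = aΔt and Δx = v₀Δt + ½aΔt²; chain segment to segment.
0–6 s: v starts 2 cm/s; Δx = 2·6 + ½·-9·6² = -150 cm; v ends -52 cm/s.
6–9 s: v starts -52 cm/s; Δx = -52·3 + ½·7·3² = -124.5 cm; v ends -31 cm/s.
9–13 s: v starts -31 cm/s; Δx = -31·4 + ½·5·4² = -84 cm; v ends -11 cm/s.
13–17 s: v starts -11 cm/s; Δx = -11·4 + ½·-7·4² = -100 cm; v ends -39 cm/s.
x(17) = 0 + Σ Δx = -458.5 cm.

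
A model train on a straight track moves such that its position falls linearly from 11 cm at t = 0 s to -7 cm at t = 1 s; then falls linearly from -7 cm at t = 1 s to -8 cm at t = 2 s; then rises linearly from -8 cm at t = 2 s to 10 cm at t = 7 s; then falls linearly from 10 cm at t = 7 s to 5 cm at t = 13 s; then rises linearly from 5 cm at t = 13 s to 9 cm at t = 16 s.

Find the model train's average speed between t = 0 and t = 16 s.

2.875 cm/s

Average speed = (total path length)/(elapsed time); on a piecewise-linear x-t graph the path length is Σ|Δx|.
0–1 s: |Δx| = |-7 − 11| = 18 cm
1–2 s: |Δx| = |-8 − -7| = 1 cm
2–7 s: |Δx| = |10 − -8| = 18 cm
7–13 s: |Δx| = |5 − 10| = 5 cm
13–16 s: |Δx| = |9 − 5| = 4 cm
Total path = 46 cm; average speed = 46/16 = 2.875 cm/s.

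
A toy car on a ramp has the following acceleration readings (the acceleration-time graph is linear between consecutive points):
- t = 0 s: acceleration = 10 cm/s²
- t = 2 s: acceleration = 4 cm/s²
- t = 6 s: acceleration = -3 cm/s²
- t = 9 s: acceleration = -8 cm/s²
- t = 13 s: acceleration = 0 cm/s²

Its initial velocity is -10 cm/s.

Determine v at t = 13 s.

-26.5 cm/s

Δv equals the area under the a-t graph; then v = v₀ + Δv.
0–2 s: ½(10 + 4)(2) = 14 cm/s
2–6 s: ½(4 + -3)(4) = 2 cm/s
6–9 s: ½(-3 + -8)(3) = -16.5 cm/s
9–13 s: ½(-8 + 0)(4) = -16 cm/s
Δv = -16.5 cm/s, so v(13) = -10 + (-16.5) = -26.5 cm/s.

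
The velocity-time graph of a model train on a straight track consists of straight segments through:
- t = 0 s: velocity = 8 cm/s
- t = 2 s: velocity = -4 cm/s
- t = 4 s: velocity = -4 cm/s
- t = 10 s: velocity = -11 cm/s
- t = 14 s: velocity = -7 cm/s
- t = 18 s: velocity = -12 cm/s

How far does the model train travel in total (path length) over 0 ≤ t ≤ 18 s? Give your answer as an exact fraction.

Distance (not displacement) is the total path length: add the absolute areas under v-t.
0–2 s: v = 0 at t = 4/3 s; triangle areas 16/3 + 4/3 = 20/3 cm
2–4 s: |-4| × 2 = 8 cm
4–10 s: |½(-4 + -11)(6)| = 45 cm
10–14 s: |½(-11 + -7)(4)| = 36 cm
14–18 s: |½(-7 + -12)(4)| = 38 cm
Total distance = 401/3 cm

401/3 cm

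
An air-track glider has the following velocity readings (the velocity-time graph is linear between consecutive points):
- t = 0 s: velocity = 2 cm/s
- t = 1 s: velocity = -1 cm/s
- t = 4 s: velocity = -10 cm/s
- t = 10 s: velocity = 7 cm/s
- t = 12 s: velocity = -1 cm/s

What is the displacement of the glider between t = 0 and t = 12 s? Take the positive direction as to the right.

-19 cm

Net displacement equals the area under the velocity-time graph (areas below the axis count negative).
0–1 s: ½(2 + -1)(1) = 0.5 cm
1–4 s: ½(-1 + -10)(3) = -16.5 cm
4–10 s: ½(-10 + 7)(6) = -9 cm
10–12 s: ½(7 + -1)(2) = 6 cm
Net displacement = -19 cm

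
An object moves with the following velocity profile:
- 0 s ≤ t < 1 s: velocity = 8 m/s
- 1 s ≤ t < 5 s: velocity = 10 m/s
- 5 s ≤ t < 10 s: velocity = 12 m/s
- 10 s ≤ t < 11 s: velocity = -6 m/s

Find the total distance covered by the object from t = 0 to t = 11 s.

Distance (not displacement) is the total path length: add the absolute areas under v-t.
0–1 s: |8| × 1 = 8 m
1–5 s: |10| × 4 = 40 m
5–10 s: |12| × 5 = 60 m
10–11 s: |-6| × 1 = 6 m
Total distance = 114 m

114 m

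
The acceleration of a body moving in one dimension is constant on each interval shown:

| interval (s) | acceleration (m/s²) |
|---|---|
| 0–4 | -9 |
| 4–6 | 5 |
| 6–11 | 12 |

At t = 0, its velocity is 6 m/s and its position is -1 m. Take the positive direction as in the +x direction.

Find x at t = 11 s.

On each constant-a segment, Δv = aΔt and Δx = v₀Δt + ½aΔt²; chain segment to segment.
0–4 s: v starts 6 m/s; Δx = 6·4 + ½·-9·4² = -48 m; v ends -30 m/s.
4–6 s: v starts -30 m/s; Δx = -30·2 + ½·5·2² = -50 m; v ends -20 m/s.
6–11 s: v starts -20 m/s; Δx = -20·5 + ½·12·5² = 50 m; v ends 40 m/s.
x(11) = -1 + Σ Δx = -49 m.

-49 m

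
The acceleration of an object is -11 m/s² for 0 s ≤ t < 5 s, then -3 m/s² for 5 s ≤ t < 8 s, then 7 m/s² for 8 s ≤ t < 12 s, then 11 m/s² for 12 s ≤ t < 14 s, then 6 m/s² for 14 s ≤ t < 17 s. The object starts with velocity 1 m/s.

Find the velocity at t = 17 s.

Δv equals the area under the a-t graph; then v = v₀ + Δv.
0–5 s: -11 × 5 = -55 m/s
5–8 s: -3 × 3 = -9 m/s
8–12 s: 7 × 4 = 28 m/s
12–14 s: 11 × 2 = 22 m/s
14–17 s: 6 × 3 = 18 m/s
Δv = 4 m/s, so v(17) = 1 + (4) = 5 m/s.

5 m/s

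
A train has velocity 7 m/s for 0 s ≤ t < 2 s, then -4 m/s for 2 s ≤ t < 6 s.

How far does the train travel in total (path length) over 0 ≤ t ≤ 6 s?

Total distance travelled is ∫|v| dt — sum the magnitudes of each area piece.
0–2 s: |7| × 2 = 14 m
2–6 s: |-4| × 4 = 16 m
Total distance = 30 m

30 m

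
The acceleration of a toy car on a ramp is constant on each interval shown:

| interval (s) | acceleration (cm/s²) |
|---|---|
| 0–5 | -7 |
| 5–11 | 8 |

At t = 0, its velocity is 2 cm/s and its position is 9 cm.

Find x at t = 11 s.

On each constant-a segment, Δv = aΔt and Δx = v₀Δt + ½aΔt²; chain segment to segment.
0–5 s: v starts 2 cm/s; Δx = 2·5 + ½·-7·5² = -77.5 cm; v ends -33 cm/s.
5–11 s: v starts -33 cm/s; Δx = -33·6 + ½·8·6² = -54 cm; v ends 15 cm/s.
x(11) = 9 + Σ Δx = -122.5 cm.

-122.5 cm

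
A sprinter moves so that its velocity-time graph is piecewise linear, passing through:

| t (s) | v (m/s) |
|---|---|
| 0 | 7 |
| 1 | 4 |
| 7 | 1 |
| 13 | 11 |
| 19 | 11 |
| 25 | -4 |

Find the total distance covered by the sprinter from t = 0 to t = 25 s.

149.9 m

Total distance travelled is ∫|v| dt — sum the magnitudes of each area piece.
0–1 s: |½(7 + 4)(1)| = 5.5 m
1–7 s: |½(4 + 1)(6)| = 15 m
7–13 s: |½(1 + 11)(6)| = 36 m
13–19 s: |11| × 6 = 66 m
19–25 s: v = 0 at t = 23.4 s; triangle areas 24.2 + 3.2 = 27.4 m
Total distance = 149.9 m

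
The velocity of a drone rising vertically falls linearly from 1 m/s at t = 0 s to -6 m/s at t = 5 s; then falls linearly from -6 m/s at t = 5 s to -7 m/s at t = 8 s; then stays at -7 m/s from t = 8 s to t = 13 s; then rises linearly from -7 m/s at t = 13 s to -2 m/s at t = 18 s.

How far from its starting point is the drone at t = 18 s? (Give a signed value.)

-89.5 m

Displacement is the signed area under the v-t curve.
0–5 s: ½(1 + -6)(5) = -12.5 m
5–8 s: ½(-6 + -7)(3) = -19.5 m
8–13 s: -7 × 5 = -35 m
13–18 s: ½(-7 + -2)(5) = -22.5 m
Net displacement = -89.5 m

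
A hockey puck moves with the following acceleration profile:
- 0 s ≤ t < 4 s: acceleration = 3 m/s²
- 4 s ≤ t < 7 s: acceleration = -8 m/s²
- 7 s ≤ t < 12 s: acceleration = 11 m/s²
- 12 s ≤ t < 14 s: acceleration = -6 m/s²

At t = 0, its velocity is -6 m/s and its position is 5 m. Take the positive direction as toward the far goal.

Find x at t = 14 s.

On each constant-a segment, Δv = aΔt and Δx = v₀Δt + ½aΔt²; chain segment to segment.
0–4 s: v starts -6 m/s; Δx = -6·4 + ½·3·4² = 0 m; v ends 6 m/s.
4–7 s: v starts 6 m/s; Δx = 6·3 + ½·-8·3² = -18 m; v ends -18 m/s.
7–12 s: v starts -18 m/s; Δx = -18·5 + ½·11·5² = 47.5 m; v ends 37 m/s.
12–14 s: v starts 37 m/s; Δx = 37·2 + ½·-6·2² = 62 m; v ends 25 m/s.
x(14) = 5 + Σ Δx = 96.5 m.

96.5 m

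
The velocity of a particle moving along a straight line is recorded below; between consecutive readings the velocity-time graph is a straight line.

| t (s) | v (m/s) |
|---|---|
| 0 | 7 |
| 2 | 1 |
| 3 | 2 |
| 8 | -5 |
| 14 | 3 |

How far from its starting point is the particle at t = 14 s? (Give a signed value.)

-4 m

Displacement is the signed area under the v-t curve.
0–2 s: ½(7 + 1)(2) = 8 m
2–3 s: ½(1 + 2)(1) = 1.5 m
3–8 s: ½(2 + -5)(5) = -7.5 m
8–14 s: ½(-5 + 3)(6) = -6 m
Net displacement = -4 m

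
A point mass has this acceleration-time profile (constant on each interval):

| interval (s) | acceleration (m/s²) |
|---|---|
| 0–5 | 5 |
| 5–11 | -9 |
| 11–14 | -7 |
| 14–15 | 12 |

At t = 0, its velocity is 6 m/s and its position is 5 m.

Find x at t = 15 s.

-17 m

On each constant-a segment, Δv = aΔt and Δx = v₀Δt + ½aΔt²; chain segment to segment.
0–5 s: v starts 6 m/s; Δx = 6·5 + ½·5·5² = 92.5 m; v ends 31 m/s.
5–11 s: v starts 31 m/s; Δx = 31·6 + ½·-9·6² = 24 m; v ends -23 m/s.
11–14 s: v starts -23 m/s; Δx = -23·3 + ½·-7·3² = -100.5 m; v ends -44 m/s.
14–15 s: v starts -44 m/s; Δx = -44·1 + ½·12·1² = -38 m; v ends -32 m/s.
x(15) = 5 + Σ Δx = -17 m.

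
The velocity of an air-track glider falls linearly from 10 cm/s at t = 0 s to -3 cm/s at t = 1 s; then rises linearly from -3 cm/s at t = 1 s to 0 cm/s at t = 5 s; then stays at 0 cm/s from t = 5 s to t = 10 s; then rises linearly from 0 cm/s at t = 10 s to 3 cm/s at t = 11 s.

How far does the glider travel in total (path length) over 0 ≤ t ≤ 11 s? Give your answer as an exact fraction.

Total distance travelled is ∫|v| dt — sum the magnitudes of each area piece.
0–1 s: v = 0 at t = 10/13 s; triangle areas 50/13 + 9/26 = 109/26 cm
1–5 s: |½(-3 + 0)(4)| = 6 cm
5–10 s: |0| × 5 = 0 cm
10–11 s: |½(0 + 3)(1)| = 1.5 cm
Total distance = 152/13 cm

152/13 cm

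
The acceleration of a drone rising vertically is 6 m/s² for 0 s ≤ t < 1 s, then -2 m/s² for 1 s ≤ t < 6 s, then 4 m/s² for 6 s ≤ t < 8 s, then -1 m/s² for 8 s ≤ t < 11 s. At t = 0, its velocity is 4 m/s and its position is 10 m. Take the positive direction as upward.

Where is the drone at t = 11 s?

On each constant-a segment, Δv = aΔt and Δx = v₀Δt + ½aΔt²; chain segment to segment.
0–1 s: v starts 4 m/s; Δx = 4·1 + ½·6·1² = 7 m; v ends 10 m/s.
1–6 s: v starts 10 m/s; Δx = 10·5 + ½·-2·5² = 25 m; v ends 0 m/s.
6–8 s: v starts 0 m/s; Δx = 0·2 + ½·4·2² = 8 m; v ends 8 m/s.
8–11 s: v starts 8 m/s; Δx = 8·3 + ½·-1·3² = 19.5 m; v ends 5 m/s.
x(11) = 10 + Σ Δx = 69.5 m.

69.5 m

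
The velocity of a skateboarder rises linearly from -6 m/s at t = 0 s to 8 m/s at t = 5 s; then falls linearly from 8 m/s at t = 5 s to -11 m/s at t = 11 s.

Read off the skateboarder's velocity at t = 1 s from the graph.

-3.2 m/s

On 0–5 s the graph is linear from -6 to 8 m/s: v(1) = -6 + (8 − -6)·(1 − 0)/(5 − 0) = -3.2 m/s.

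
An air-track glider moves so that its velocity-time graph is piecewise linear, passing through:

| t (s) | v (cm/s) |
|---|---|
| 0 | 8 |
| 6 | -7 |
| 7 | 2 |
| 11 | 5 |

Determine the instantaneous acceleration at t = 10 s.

0.75 cm/s²

Acceleration is the slope of the v-t graph on 7–11 s: (5 − 2)/(11 − 7) = 0.75 cm/s².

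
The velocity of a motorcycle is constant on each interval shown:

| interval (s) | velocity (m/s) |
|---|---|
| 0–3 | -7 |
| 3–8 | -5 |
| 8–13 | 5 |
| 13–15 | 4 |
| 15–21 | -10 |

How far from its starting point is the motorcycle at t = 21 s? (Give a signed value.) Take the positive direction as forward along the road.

-73 m

Displacement is the signed area under the v-t curve.
0–3 s: -7 × 3 = -21 m
3–8 s: -5 × 5 = -25 m
8–13 s: 5 × 5 = 25 m
13–15 s: 4 × 2 = 8 m
15–21 s: -10 × 6 = -60 m
Net displacement = -73 m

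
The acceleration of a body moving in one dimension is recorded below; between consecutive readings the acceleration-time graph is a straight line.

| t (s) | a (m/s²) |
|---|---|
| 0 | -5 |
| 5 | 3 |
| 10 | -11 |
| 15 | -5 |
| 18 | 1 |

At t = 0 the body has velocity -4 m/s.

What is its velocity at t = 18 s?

Δv equals the area under the a-t graph; then v = v₀ + Δv.
0–5 s: ½(-5 + 3)(5) = -5 m/s
5–10 s: ½(3 + -11)(5) = -20 m/s
10–15 s: ½(-11 + -5)(5) = -40 m/s
15–18 s: ½(-5 + 1)(3) = -6 m/s
Δv = -71 m/s, so v(18) = -4 + (-71) = -75 m/s.

-75 m/s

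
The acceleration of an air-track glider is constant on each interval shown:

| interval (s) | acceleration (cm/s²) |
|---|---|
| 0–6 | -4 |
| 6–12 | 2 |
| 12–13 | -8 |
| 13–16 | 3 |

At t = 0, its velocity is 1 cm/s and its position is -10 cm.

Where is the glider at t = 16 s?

-236.5 cm

On each constant-a segment, Δv = aΔt and Δx = v₀Δt + ½aΔt²; chain segment to segment.
0–6 s: v starts 1 cm/s; Δx = 1·6 + ½·-4·6² = -66 cm; v ends -23 cm/s.
6–12 s: v starts -23 cm/s; Δx = -23·6 + ½·2·6² = -102 cm; v ends -11 cm/s.
12–13 s: v starts -11 cm/s; Δx = -11·1 + ½·-8·1² = -15 cm; v ends -19 cm/s.
13–16 s: v starts -19 cm/s; Δx = -19·3 + ½·3·3² = -43.5 cm; v ends -10 cm/s.
x(16) = -10 + Σ Δx = -236.5 cm.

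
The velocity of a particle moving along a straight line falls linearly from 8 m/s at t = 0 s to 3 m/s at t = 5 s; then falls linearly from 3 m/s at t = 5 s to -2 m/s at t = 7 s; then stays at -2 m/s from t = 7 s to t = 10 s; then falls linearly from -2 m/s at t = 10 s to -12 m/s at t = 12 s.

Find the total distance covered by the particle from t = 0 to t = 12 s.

Total distance travelled is ∫|v| dt — sum the magnitudes of each area piece.
0–5 s: |½(8 + 3)(5)| = 27.5 m
5–7 s: v = 0 at t = 6.2 s; triangle areas 1.8 + 0.8 = 2.6 m
7–10 s: |-2| × 3 = 6 m
10–12 s: |½(-2 + -12)(2)| = 14 m
Total distance = 50.1 m

50.1 m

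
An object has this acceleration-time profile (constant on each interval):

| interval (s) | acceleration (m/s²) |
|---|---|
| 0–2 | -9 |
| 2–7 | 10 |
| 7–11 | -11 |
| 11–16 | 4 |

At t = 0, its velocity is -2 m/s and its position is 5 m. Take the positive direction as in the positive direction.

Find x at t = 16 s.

On each constant-a segment, Δv = aΔt and Δx = v₀Δt + ½aΔt²; chain segment to segment.
0–2 s: v starts -2 m/s; Δx = -2·2 + ½·-9·2² = -22 m; v ends -20 m/s.
2–7 s: v starts -20 m/s; Δx = -20·5 + ½·10·5² = 25 m; v ends 30 m/s.
7–11 s: v starts 30 m/s; Δx = 30·4 + ½·-11·4² = 32 m; v ends -14 m/s.
11–16 s: v starts -14 m/s; Δx = -14·5 + ½·4·5² = -20 m; v ends 6 m/s.
x(16) = 5 + Σ Δx = 20 m.

20 m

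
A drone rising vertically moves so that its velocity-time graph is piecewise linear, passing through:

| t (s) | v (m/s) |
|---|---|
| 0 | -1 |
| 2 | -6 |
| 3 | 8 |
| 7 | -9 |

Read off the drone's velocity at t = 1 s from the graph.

-3.5 m/s

On 0–2 s the graph is linear from -1 to -6 m/s: v(1) = -1 + (-6 − -1)·(1 − 0)/(2 − 0) = -3.5 m/s.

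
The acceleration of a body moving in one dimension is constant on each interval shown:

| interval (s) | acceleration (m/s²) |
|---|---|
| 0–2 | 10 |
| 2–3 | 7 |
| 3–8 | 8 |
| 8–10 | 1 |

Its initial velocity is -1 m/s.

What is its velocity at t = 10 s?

Δv equals the area under the a-t graph; then v = v₀ + Δv.
0–2 s: 10 × 2 = 20 m/s
2–3 s: 7 × 1 = 7 m/s
3–8 s: 8 × 5 = 40 m/s
8–10 s: 1 × 2 = 2 m/s
Δv = 69 m/s, so v(10) = -1 + (69) = 68 m/s.

68 m/s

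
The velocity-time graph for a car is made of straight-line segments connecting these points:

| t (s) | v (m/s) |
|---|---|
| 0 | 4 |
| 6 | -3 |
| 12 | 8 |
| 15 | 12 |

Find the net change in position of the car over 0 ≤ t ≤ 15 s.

48 m

Displacement is the signed area under the v-t curve.
0–6 s: ½(4 + -3)(6) = 3 m
6–12 s: ½(-3 + 8)(6) = 15 m
12–15 s: ½(8 + 12)(3) = 30 m
Net displacement = 48 m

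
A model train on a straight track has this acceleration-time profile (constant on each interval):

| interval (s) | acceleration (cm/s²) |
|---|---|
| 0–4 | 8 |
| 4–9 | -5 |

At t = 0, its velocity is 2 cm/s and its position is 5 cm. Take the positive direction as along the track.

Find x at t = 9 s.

184.5 cm

On each constant-a segment, Δv = aΔt and Δx = v₀Δt + ½aΔt²; chain segment to segment.
0–4 s: v starts 2 cm/s; Δx = 2·4 + ½·8·4² = 72 cm; v ends 34 cm/s.
4–9 s: v starts 34 cm/s; Δx = 34·5 + ½·-5·5² = 107.5 cm; v ends 9 cm/s.
x(9) = 5 + Σ Δx = 184.5 cm.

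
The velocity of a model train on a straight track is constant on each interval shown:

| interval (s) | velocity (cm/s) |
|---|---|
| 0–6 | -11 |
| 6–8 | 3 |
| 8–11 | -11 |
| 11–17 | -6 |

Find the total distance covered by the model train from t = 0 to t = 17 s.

141 cm

Distance (not displacement) is the total path length: add the absolute areas under v-t.
0–6 s: |-11| × 6 = 66 cm
6–8 s: |3| × 2 = 6 cm
8–11 s: |-11| × 3 = 33 cm
11–17 s: |-6| × 6 = 36 cm
Total distance = 141 cm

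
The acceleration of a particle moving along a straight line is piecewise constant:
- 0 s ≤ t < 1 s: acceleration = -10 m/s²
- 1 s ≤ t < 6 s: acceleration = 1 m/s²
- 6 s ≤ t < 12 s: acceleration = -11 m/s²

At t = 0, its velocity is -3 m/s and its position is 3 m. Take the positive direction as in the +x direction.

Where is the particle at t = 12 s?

-303.5 m

On each constant-a segment, Δv = aΔt and Δx = v₀Δt + ½aΔt²; chain segment to segment.
0–1 s: v starts -3 m/s; Δx = -3·1 + ½·-10·1² = -8 m; v ends -13 m/s.
1–6 s: v starts -13 m/s; Δx = -13·5 + ½·1·5² = -52.5 m; v ends -8 m/s.
6–12 s: v starts -8 m/s; Δx = -8·6 + ½·-11·6² = -246 m; v ends -74 m/s.
x(12) = 3 + Σ Δx = -303.5 m.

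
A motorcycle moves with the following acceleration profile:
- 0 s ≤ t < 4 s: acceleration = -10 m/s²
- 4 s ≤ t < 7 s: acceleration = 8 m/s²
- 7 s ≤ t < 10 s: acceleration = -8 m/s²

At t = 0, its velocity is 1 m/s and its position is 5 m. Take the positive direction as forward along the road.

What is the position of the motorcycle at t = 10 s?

-233 m

On each constant-a segment, Δv = aΔt and Δx = v₀Δt + ½aΔt²; chain segment to segment.
0–4 s: v starts 1 m/s; Δx = 1·4 + ½·-10·4² = -76 m; v ends -39 m/s.
4–7 s: v starts -39 m/s; Δx = -39·3 + ½·8·3² = -81 m; v ends -15 m/s.
7–10 s: v starts -15 m/s; Δx = -15·3 + ½·-8·3² = -81 m; v ends -39 m/s.
x(10) = 5 + Σ Δx = -233 m.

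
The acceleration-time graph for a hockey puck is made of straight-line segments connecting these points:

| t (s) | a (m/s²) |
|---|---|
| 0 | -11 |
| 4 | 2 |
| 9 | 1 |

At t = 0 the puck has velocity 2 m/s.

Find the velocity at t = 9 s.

Δv equals the area under the a-t graph; then v = v₀ + Δv.
0–4 s: ½(-11 + 2)(4) = -18 m/s
4–9 s: ½(2 + 1)(5) = 7.5 m/s
Δv = -10.5 m/s, so v(9) = 2 + (-10.5) = -8.5 m/s.

-8.5 m/s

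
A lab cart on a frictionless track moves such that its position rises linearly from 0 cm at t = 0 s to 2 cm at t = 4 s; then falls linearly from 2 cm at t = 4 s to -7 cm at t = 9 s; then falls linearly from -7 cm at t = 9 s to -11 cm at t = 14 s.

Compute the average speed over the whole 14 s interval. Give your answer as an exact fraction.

Average speed = (total path length)/(elapsed time); on a piecewise-linear x-t graph the path length is Σ|Δx|.
0–4 s: |Δx| = |2 − 0| = 2 cm
4–9 s: |Δx| = |-7 − 2| = 9 cm
9–14 s: |Δx| = |-11 − -7| = 4 cm
Total path = 15 cm; average speed = 15/14 = 15/14 cm/s.

15/14 cm/s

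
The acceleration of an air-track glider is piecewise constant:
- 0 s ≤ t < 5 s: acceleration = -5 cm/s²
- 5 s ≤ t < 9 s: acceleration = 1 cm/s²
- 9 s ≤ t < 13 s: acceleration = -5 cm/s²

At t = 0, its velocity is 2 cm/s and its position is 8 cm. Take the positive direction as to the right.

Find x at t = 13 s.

-244.5 cm

On each constant-a segment, Δv = aΔt and Δx = v₀Δt + ½aΔt²; chain segment to segment.
0–5 s: v starts 2 cm/s; Δx = 2·5 + ½·-5·5² = -52.5 cm; v ends -23 cm/s.
5–9 s: v starts -23 cm/s; Δx = -23·4 + ½·1·4² = -84 cm; v ends -19 cm/s.
9–13 s: v starts -19 cm/s; Δx = -19·4 + ½·-5·4² = -116 cm; v ends -39 cm/s.
x(13) = 8 + Σ Δx = -244.5 cm.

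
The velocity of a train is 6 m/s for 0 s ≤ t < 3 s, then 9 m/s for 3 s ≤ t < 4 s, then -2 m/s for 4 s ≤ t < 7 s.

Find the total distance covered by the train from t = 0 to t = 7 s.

33 m

Total distance travelled is ∫|v| dt — sum the magnitudes of each area piece.
0–3 s: |6| × 3 = 18 m
3–4 s: |9| × 1 = 9 m
4–7 s: |-2| × 3 = 6 m
Total distance = 33 m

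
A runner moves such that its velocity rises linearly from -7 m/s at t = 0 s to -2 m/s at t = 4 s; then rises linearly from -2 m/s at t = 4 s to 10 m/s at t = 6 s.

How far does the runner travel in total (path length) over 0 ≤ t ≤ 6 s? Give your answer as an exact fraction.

Total distance travelled is ∫|v| dt — sum the magnitudes of each area piece.
0–4 s: |½(-7 + -2)(4)| = 18 m
4–6 s: v = 0 at t = 13/3 s; triangle areas 1/3 + 25/3 = 26/3 m
Total distance = 80/3 m

80/3 m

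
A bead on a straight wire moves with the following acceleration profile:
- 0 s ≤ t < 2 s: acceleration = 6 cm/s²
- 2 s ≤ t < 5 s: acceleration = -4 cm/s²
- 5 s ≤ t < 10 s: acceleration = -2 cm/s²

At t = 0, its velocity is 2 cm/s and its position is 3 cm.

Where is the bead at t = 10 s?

On each constant-a segment, Δv = aΔt and Δx = v₀Δt + ½aΔt²; chain segment to segment.
0–2 s: v starts 2 cm/s; Δx = 2·2 + ½·6·2² = 16 cm; v ends 14 cm/s.
2–5 s: v starts 14 cm/s; Δx = 14·3 + ½·-4·3² = 24 cm; v ends 2 cm/s.
5–10 s: v starts 2 cm/s; Δx = 2·5 + ½·-2·5² = -15 cm; v ends -8 cm/s.
x(10) = 3 + Σ Δx = 28 cm.

28 cm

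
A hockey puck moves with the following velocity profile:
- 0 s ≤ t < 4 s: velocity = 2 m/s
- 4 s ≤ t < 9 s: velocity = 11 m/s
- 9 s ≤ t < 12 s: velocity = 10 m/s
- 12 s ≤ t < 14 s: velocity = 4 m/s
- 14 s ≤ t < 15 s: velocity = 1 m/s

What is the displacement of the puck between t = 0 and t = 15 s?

102 m

Net displacement equals the area under the velocity-time graph (areas below the axis count negative).
0–4 s: 2 × 4 = 8 m
4–9 s: 11 × 5 = 55 m
9–12 s: 10 × 3 = 30 m
12–14 s: 4 × 2 = 8 m
14–15 s: 1 × 1 = 1 m
Net displacement = 102 m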